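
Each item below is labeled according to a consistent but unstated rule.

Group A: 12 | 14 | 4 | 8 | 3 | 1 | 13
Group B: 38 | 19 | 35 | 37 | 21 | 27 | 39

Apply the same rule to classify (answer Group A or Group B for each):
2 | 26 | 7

The distinguishing property — at most 14 — holds for all the 'Group A' cases and none of the 'Group B' cases.
2 — 2 ≤ 14, hence Group A.
26 — 26 > 14, hence Group B.
7 — 7 ≤ 14, hence Group A.

Group A, Group B, Group A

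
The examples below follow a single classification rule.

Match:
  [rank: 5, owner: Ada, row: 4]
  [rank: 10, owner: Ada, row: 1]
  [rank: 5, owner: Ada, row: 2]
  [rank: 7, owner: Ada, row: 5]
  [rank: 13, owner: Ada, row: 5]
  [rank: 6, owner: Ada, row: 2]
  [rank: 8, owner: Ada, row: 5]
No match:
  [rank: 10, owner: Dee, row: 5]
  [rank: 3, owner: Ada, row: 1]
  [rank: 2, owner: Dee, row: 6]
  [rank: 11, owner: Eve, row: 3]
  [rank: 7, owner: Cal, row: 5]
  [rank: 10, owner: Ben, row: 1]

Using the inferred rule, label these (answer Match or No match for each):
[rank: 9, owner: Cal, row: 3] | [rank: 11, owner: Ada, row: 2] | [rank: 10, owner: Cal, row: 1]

Every 'Match' example satisfies: owner is Ada AND rank ≥ 5. None of the 'No match' examples do.
[rank: 9, owner: Cal, row: 3]: No match (owner is Cal, rank = 9).
[rank: 11, owner: Ada, row: 2]: Match (owner is Ada, rank = 11).
[rank: 10, owner: Cal, row: 1]: No match (owner is Cal, rank = 10).

No match, Match, No match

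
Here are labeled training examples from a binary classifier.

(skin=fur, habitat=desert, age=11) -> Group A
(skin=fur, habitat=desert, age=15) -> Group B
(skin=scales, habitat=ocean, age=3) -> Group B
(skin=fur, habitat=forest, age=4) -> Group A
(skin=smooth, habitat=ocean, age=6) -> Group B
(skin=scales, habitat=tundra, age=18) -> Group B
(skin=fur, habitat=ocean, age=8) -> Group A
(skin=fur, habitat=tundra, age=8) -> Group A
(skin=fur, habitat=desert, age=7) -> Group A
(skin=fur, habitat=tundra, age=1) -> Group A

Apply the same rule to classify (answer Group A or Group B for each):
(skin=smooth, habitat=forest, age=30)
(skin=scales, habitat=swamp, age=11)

Rule: skin is fur AND age ≤ 11. This holds for each 'Group A' example and fails for each 'Group B' one.
(skin=smooth, habitat=forest, age=30): Group B (skin is smooth, age = 30). (skin=scales, habitat=swamp, age=11): Group B (skin is scales, age = 11).

Group B, Group B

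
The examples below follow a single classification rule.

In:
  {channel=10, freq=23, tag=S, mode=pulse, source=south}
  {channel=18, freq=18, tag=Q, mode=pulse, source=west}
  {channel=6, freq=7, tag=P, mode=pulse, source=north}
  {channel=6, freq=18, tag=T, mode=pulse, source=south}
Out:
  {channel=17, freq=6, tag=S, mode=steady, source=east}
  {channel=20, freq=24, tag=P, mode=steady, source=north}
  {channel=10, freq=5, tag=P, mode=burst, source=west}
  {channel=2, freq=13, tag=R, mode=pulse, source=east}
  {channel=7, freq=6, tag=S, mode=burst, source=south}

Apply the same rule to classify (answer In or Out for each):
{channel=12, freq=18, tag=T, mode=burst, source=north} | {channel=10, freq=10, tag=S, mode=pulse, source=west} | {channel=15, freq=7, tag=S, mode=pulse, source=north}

The simplest hypothesis consistent with all the labels is: mode is pulse AND channel ≥ 6.
{channel=12, freq=18, tag=T, mode=burst, source=north}: mode is burst, channel = 12 — does not fit, so Out. {channel=10, freq=10, tag=S, mode=pulse, source=west}: mode is pulse, channel = 10 — fits, so In. {channel=15, freq=7, tag=S, mode=pulse, source=north}: mode is pulse, channel = 15 — fits, so In.

Out, In, In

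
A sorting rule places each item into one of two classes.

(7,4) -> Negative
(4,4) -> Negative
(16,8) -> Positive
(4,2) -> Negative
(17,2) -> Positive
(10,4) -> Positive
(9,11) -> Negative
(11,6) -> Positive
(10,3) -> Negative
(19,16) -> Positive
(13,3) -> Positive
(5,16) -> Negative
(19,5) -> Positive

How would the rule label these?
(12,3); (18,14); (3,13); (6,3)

One predicate separates the groups cleanly: first > second AND sum ≥ 14.
(12,3) → 12 > 3, 12+3 = 15 → Positive. (18,14) → 18 > 14, 18+14 = 32 → Positive. (3,13) → 3 < 13, 3+13 = 16 → Negative. (6,3) → 6 > 3, 6+3 = 9 → Negative.

Positive, Positive, Negative, Negative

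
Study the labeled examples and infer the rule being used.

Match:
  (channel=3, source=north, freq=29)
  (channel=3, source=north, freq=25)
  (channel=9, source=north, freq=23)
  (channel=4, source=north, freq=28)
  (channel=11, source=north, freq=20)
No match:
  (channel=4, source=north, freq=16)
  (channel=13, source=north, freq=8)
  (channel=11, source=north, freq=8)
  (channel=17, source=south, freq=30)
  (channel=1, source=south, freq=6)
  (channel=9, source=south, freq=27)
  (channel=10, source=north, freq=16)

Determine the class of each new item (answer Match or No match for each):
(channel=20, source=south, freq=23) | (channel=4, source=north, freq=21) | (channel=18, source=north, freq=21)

No match, Match, Match

'Match' ⟺ source is north AND freq ≥ 20.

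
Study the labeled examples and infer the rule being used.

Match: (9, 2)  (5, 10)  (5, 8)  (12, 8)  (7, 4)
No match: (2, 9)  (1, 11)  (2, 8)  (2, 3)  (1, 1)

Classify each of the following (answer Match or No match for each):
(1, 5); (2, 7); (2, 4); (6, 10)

'Match' ⟺ first ≥ 3.
(1, 5): No match (first 1). (2, 7): No match (first 2). (2, 4): No match (first 2). (6, 10): Match (first 6).

No match, No match, No match, Match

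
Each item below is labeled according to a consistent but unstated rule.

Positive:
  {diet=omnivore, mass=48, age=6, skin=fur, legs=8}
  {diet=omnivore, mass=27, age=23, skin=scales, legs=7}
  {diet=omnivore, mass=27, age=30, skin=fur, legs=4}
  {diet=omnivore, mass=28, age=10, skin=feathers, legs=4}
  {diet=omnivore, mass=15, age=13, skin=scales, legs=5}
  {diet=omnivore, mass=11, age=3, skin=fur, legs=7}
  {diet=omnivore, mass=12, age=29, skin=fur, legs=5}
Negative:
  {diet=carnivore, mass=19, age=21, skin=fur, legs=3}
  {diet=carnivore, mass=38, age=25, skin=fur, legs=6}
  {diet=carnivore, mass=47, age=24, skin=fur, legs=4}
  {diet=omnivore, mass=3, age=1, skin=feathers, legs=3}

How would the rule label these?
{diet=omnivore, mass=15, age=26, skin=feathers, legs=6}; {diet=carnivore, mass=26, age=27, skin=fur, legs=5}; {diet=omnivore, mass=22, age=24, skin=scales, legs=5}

Positive, Negative, Positive

One predicate separates the groups cleanly: diet is omnivore AND age ≥ 3.
Positive: {diet=omnivore, mass=15, age=26, skin=feathers, legs=6}, since diet is omnivore, age = 26. Negative: {diet=carnivore, mass=26, age=27, skin=fur, legs=5}, since diet is carnivore, age = 27. Positive: {diet=omnivore, mass=22, age=24, skin=scales, legs=5}, since diet is omnivore, age = 24.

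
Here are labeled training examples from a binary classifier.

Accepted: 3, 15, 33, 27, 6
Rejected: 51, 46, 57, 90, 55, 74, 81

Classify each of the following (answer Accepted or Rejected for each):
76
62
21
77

Rejected, Rejected, Accepted, Rejected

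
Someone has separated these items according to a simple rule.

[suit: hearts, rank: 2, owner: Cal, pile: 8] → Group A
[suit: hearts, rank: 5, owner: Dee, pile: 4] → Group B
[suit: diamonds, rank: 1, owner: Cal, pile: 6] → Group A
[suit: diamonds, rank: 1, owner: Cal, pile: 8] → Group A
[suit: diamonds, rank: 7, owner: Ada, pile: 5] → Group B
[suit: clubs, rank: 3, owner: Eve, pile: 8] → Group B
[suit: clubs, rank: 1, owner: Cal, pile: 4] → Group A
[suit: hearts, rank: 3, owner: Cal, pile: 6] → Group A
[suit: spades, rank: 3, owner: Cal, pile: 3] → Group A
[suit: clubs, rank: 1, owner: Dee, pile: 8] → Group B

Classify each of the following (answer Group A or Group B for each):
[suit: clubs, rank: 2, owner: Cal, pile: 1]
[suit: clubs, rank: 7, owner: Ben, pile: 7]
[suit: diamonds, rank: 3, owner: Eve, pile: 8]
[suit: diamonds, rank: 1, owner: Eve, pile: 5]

Group A, Group B, Group B, Group B

The common property of the 'Group A' items is: owner is Cal. No 'Group B' item has it.
[suit: clubs, rank: 2, owner: Cal, pile: 1]: owner is Cal, fits → Group A.
[suit: clubs, rank: 7, owner: Ben, pile: 7]: owner is Ben, does not fit → Group B.
[suit: diamonds, rank: 3, owner: Eve, pile: 8]: owner is Eve, does not fit → Group B.
[suit: diamonds, rank: 1, owner: Eve, pile: 5]: owner is Eve, does not fit → Group B.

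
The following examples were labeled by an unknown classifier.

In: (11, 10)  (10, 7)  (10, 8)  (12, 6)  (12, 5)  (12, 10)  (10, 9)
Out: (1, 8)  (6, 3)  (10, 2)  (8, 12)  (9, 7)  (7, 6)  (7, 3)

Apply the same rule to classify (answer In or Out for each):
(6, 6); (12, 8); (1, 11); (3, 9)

The distinguishing property — first > second AND sum ≥ 17 — holds for all the 'In' cases and none of the 'Out' cases.

Out, In, Out, Out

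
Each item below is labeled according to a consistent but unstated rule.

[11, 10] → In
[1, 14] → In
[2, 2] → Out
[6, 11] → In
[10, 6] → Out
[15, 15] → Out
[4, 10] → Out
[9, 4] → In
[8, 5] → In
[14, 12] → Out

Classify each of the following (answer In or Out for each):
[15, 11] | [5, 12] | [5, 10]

Every 'In' example satisfies: sum is odd. None of the 'Out' examples do.

Out, In, In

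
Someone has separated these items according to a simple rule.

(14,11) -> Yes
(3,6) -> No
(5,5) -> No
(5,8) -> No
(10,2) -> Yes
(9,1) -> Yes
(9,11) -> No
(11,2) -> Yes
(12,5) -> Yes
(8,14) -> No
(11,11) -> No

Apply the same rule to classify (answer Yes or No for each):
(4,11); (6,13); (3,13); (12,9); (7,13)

Looking at the examples, the only property every 'Yes' case has and every 'No' case lacks is: first > second.

No, No, No, Yes, No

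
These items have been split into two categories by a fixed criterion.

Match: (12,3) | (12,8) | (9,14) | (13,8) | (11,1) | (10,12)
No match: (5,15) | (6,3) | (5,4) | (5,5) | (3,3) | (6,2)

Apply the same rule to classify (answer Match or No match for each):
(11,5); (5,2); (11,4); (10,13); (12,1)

Match, No match, Match, Match, Match

A rule that fits every label: first ≥ 8 — true of each 'Match' example, false of each 'No match' one.
(11,5) — first 11, hence Match.
(5,2) — first 5, hence No match.
(11,4) — first 11, hence Match.
(10,13) — first 10, hence Match.
(12,1) — first 12, hence Match.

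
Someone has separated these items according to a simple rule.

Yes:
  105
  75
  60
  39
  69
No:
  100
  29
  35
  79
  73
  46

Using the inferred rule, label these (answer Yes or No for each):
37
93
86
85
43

One predicate separates the groups cleanly: multiple of 3.
No: 37, since 37 = 3·12 + 1. Yes: 93, since 93 = 3·31. No: 86, since 86 = 3·28 + 2. No: 85, since 85 = 3·28 + 1. No: 43, since 43 = 3·14 + 1.

No, Yes, No, No, No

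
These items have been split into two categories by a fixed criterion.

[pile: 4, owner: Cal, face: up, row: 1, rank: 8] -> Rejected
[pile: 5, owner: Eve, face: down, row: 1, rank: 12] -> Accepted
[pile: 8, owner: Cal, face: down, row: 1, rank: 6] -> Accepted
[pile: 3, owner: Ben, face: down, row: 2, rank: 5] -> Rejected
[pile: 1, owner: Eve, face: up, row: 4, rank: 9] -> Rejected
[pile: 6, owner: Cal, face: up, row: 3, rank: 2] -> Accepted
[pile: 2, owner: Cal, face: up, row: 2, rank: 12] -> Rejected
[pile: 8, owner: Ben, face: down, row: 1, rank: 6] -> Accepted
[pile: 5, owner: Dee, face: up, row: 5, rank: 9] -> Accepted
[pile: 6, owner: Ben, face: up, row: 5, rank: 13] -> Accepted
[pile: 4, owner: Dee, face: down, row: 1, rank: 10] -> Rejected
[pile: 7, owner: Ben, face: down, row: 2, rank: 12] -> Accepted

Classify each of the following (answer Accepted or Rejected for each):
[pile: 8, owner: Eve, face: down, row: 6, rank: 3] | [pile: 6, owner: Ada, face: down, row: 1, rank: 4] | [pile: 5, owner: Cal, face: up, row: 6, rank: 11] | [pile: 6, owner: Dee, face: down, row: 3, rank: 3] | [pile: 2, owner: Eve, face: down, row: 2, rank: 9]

Accepted, Accepted, Accepted, Accepted, Rejected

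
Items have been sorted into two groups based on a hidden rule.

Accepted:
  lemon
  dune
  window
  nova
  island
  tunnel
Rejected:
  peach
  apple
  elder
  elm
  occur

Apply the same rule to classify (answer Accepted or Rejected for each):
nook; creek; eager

Accepted, Rejected, Rejected

The classifier is using: contains 'n'.
nook: has 'n' — has this property, so Accepted. creek: no 'n' — fails the rule, so Rejected. eager: no 'n' — fails the rule, so Rejected.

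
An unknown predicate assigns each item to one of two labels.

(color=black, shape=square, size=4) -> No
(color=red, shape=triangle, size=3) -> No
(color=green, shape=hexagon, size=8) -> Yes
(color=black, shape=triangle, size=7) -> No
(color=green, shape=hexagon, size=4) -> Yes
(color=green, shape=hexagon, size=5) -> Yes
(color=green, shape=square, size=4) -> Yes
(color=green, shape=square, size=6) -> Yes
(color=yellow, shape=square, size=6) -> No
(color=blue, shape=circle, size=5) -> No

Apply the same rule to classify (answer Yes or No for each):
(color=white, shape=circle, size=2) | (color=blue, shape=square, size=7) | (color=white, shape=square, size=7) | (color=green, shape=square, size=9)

No, No, No, Yes

The distinguishing property — color is green — holds for all the 'Yes' cases and none of the 'No' cases.
(color=white, shape=circle, size=2) → color is white → No.
(color=blue, shape=square, size=7) → color is blue → No.
(color=white, shape=square, size=7) → color is white → No.
(color=green, shape=square, size=9) → color is green → Yes.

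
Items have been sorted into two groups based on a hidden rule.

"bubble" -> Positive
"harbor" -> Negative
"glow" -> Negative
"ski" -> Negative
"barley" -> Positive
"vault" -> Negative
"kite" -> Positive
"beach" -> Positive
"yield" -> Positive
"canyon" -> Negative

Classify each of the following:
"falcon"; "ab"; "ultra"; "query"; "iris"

The common property of the 'Positive' items is: contains 'e'. No 'Negative' item has it.

Negative, Negative, Negative, Positive, Negative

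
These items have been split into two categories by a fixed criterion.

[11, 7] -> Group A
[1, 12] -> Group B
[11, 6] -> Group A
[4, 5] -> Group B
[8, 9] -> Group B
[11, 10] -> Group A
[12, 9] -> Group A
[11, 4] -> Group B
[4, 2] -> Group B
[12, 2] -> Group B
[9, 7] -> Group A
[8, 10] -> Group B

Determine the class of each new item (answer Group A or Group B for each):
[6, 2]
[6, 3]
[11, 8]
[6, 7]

The pattern is that an item is 'Group A' exactly when: first > second AND sum ≥ 16.

Group B, Group B, Group A, Group B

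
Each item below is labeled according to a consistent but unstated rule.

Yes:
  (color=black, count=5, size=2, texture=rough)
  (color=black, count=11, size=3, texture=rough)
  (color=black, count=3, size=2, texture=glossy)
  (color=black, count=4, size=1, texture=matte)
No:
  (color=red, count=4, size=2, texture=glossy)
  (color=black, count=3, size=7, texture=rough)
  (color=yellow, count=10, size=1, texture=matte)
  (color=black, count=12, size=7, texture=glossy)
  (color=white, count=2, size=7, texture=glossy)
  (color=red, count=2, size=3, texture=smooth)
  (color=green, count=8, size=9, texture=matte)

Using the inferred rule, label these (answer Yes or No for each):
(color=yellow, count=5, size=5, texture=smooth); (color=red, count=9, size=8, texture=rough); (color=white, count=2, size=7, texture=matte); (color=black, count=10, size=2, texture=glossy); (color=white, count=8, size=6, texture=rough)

No, No, No, Yes, No

'Yes' ⟺ color is black AND size ≤ 3.
(color=yellow, count=5, size=5, texture=smooth) — color is yellow, size = 5, hence No. (color=red, count=9, size=8, texture=rough) — color is red, size = 8, hence No. (color=white, count=2, size=7, texture=matte) — color is white, size = 7, hence No. (color=black, count=10, size=2, texture=glossy) — color is black, size = 2, hence Yes. (color=white, count=8, size=6, texture=rough) — color is white, size = 6, hence No.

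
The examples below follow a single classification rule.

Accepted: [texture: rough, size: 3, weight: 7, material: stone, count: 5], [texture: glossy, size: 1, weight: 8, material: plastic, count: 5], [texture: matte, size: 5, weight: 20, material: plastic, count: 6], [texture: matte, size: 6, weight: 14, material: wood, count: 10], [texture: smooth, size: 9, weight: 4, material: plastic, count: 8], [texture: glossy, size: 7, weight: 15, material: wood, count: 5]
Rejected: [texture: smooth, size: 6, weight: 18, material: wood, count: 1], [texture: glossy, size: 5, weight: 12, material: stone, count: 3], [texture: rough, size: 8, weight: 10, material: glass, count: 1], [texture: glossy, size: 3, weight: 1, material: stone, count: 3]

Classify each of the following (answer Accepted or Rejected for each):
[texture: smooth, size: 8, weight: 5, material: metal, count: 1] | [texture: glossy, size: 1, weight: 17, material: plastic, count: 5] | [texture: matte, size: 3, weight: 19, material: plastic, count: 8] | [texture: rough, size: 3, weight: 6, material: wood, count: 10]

Rejected, Accepted, Accepted, Accepted

Every 'Accepted' example satisfies: count ≥ 5. None of the 'Rejected' examples do.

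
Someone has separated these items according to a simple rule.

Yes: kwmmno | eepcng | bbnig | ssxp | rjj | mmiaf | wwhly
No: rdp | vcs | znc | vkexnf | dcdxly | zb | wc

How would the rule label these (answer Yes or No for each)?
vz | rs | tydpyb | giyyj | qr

Comparing the two groups points to one rule — has a double letter.
vz: no doubled letter, does not satisfy this → No.
rs: no doubled letter, does not satisfy this → No.
tydpyb: no doubled letter, does not satisfy this → No.
giyyj: 'yy' doubled, has this property → Yes.
qr: no doubled letter, does not satisfy this → No.

No, No, No, Yes, No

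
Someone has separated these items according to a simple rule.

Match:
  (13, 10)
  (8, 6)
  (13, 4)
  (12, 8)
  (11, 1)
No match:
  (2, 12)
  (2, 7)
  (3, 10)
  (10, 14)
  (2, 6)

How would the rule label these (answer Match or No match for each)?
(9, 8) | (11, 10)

Match, Match

All 'Match' examples share one property — first > second — and every 'No match' example lacks it.
(9, 8): 9 > 8 — qualifies, so Match.
(11, 10): 11 > 10 — qualifies, so Match.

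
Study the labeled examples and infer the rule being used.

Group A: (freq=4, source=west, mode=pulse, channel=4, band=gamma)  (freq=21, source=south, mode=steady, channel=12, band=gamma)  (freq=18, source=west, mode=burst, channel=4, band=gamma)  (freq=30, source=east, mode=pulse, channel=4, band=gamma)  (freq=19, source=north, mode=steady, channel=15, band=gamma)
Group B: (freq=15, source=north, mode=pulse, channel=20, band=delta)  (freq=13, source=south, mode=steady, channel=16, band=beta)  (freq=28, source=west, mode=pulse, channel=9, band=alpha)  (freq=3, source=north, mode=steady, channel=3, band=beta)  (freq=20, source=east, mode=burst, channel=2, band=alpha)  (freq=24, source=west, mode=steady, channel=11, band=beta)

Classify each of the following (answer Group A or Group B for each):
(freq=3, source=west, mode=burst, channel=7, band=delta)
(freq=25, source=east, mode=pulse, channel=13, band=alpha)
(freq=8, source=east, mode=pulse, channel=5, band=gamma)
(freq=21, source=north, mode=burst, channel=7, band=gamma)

Group B, Group B, Group A, Group A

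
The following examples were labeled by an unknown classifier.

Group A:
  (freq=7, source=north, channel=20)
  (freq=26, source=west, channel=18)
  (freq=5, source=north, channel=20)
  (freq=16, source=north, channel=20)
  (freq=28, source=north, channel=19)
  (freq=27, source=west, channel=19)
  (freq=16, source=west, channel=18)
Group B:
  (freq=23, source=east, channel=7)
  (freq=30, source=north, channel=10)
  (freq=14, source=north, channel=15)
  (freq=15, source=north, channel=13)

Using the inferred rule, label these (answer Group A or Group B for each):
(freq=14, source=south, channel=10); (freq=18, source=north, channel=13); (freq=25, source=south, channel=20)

The rule appears to be: channel ≥ 18.
(freq=14, source=south, channel=10) → channel = 10 → Group B.
(freq=18, source=north, channel=13) → channel = 13 → Group B.
(freq=25, source=south, channel=20) → channel = 20 → Group A.

Group B, Group B, Group A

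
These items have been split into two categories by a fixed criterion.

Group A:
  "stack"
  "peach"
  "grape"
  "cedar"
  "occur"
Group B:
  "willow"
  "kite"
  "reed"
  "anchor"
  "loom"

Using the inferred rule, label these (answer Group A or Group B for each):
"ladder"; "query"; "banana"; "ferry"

Group B, Group A, Group B, Group A

One predicate separates the groups cleanly: odd length.
"ladder": length 6 — fails the rule, so Group B.
"query": length 5 — matches, so Group A.
"banana": length 6 — fails the rule, so Group B.
"ferry": length 5 — matches, so Group A.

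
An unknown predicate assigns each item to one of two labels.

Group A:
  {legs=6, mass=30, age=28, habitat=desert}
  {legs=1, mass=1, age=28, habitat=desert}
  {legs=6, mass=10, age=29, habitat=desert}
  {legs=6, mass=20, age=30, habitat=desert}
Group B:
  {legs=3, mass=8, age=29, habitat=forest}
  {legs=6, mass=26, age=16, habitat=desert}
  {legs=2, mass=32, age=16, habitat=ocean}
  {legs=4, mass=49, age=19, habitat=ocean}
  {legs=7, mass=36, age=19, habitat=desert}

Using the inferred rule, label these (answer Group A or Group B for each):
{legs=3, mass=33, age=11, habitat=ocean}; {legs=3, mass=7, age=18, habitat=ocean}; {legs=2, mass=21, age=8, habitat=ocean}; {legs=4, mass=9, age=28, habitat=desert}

The common property of the 'Group A' items is: habitat is desert AND age ≥ 28. No 'Group B' item has it.
{legs=3, mass=33, age=11, habitat=ocean}: habitat is ocean, age = 11 — doesn't qualify, so Group B. {legs=3, mass=7, age=18, habitat=ocean}: habitat is ocean, age = 18 — doesn't qualify, so Group B. {legs=2, mass=21, age=8, habitat=ocean}: habitat is ocean, age = 8 — doesn't qualify, so Group B. {legs=4, mass=9, age=28, habitat=desert}: habitat is desert, age = 28 — matches, so Group A.

Group B, Group B, Group B, Group A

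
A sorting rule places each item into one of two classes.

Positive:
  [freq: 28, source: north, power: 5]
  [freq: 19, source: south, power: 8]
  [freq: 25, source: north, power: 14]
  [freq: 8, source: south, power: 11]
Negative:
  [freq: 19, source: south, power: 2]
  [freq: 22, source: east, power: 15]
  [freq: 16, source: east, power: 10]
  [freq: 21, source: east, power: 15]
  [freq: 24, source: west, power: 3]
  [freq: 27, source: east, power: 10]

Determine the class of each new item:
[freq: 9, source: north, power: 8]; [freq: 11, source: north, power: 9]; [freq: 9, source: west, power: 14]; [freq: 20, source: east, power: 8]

Positive, Positive, Positive, Negative

The common property of the 'Positive' items is: source is not east AND power ≥ 5. No 'Negative' item has it.
[freq: 9, source: north, power: 8]: source is north, power = 8 — has this property, so Positive. [freq: 11, source: north, power: 9]: source is north, power = 9 — has this property, so Positive. [freq: 9, source: west, power: 14]: source is west, power = 14 — has this property, so Positive. [freq: 20, source: east, power: 8]: source is east, power = 8 — doesn't match, so Negative.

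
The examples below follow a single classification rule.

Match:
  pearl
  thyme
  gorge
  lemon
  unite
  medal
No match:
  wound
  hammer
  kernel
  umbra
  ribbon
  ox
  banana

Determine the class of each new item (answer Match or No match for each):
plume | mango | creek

Match, No match, Match

The simplest hypothesis consistent with all the labels is: odd length AND contains 'e'.
plume: Match (length 5, has 'e'). mango: No match (length 5, no 'e'). creek: Match (length 5, has 'e').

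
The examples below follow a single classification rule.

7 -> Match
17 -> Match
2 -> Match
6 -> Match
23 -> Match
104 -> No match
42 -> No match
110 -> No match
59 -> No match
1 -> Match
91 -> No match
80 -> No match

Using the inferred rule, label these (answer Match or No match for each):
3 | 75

Match, No match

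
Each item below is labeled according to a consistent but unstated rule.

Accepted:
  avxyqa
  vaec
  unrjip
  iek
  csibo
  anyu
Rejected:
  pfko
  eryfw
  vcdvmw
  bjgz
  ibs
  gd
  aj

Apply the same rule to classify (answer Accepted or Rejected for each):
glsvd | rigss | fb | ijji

Rejected, Rejected, Rejected, Accepted

The distinguishing property — has ≥ 2 vowels — holds for all the 'Accepted' cases and none of the 'Rejected' cases.
glsvd: 0 vowels — fails the rule, so Rejected.
rigss: 1 vowel — fails the rule, so Rejected.
fb: 0 vowels — fails the rule, so Rejected.
ijji: 2 vowels — fits, so Accepted.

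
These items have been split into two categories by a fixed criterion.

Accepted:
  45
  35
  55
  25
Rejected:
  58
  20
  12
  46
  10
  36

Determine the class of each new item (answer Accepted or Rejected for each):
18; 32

Every 'Accepted' example satisfies: odd. None of the 'Rejected' examples do.
18: Rejected (18 is even). 32: Rejected (32 is even).

Rejected, Rejected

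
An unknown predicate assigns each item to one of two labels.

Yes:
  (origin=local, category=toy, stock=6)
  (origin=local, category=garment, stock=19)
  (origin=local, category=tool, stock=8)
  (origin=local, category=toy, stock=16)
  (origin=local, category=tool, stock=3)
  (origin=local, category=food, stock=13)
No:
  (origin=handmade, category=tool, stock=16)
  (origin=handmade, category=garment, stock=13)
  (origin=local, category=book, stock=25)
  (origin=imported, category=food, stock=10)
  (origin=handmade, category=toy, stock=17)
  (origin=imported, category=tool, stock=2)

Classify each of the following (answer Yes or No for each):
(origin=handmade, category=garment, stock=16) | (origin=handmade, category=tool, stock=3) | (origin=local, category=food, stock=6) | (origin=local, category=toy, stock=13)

No, No, Yes, Yes

The common property of the 'Yes' items is: origin is local AND stock ≤ 19. No 'No' item has it.
No: (origin=handmade, category=garment, stock=16), since origin is handmade, stock = 16.
No: (origin=handmade, category=tool, stock=3), since origin is handmade, stock = 3.
Yes: (origin=local, category=food, stock=6), since origin is local, stock = 6.
Yes: (origin=local, category=toy, stock=13), since origin is local, stock = 13.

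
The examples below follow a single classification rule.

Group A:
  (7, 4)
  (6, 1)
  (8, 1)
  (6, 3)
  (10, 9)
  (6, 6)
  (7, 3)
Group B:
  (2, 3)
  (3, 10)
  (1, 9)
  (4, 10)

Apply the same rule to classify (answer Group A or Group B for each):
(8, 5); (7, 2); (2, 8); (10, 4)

Group A, Group A, Group B, Group A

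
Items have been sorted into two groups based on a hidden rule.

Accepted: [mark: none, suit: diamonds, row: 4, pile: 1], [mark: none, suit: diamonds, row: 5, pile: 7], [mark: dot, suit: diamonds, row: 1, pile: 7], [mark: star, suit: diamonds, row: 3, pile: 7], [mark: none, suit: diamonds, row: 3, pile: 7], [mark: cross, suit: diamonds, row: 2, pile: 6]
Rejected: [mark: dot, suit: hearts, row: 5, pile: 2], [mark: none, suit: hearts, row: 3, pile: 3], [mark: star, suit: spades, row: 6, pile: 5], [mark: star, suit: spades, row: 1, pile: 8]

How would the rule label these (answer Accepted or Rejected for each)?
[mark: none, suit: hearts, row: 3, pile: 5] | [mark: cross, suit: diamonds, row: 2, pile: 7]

The pattern is that an item is 'Accepted' exactly when: suit is diamonds.
[mark: none, suit: hearts, row: 3, pile: 5]: Rejected (suit is hearts). [mark: cross, suit: diamonds, row: 2, pile: 7]: Accepted (suit is diamonds).

Rejected, Accepted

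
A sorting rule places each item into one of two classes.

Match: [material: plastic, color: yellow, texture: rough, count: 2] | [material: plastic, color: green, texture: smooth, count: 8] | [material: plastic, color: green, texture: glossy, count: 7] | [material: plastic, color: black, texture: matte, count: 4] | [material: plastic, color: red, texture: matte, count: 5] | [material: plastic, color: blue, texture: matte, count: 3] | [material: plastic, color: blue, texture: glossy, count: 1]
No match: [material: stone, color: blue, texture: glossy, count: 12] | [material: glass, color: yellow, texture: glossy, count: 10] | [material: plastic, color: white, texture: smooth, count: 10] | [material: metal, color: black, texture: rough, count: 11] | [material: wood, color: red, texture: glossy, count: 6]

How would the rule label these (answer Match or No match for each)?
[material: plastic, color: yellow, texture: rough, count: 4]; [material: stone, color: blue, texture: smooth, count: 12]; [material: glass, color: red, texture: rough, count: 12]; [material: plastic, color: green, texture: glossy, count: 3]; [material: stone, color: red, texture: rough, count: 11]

Match, No match, No match, Match, No match

Every 'Match' example satisfies: material is plastic AND count ≤ 8. None of the 'No match' examples do.
[material: plastic, color: yellow, texture: rough, count: 4]: material is plastic, count = 4 — has this property, so Match. [material: stone, color: blue, texture: smooth, count: 12]: material is stone, count = 12 — doesn't match, so No match. [material: glass, color: red, texture: rough, count: 12]: material is glass, count = 12 — doesn't match, so No match. [material: plastic, color: green, texture: glossy, count: 3]: material is plastic, count = 3 — has this property, so Match. [material: stone, color: red, texture: rough, count: 11]: material is stone, count = 11 — doesn't match, so No match.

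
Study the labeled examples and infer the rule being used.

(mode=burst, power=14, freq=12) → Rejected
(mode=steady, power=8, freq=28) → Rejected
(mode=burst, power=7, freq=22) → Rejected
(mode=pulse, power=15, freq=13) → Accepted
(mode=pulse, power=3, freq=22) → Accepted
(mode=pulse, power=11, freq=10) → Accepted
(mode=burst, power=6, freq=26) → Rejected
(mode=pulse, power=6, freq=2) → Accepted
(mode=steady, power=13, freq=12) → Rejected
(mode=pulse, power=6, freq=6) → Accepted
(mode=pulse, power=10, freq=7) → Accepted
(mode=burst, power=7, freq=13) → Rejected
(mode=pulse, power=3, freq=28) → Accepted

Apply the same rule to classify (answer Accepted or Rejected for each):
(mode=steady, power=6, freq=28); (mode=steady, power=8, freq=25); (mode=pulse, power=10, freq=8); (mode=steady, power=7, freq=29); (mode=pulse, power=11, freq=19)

Rejected, Rejected, Accepted, Rejected, Accepted

'Accepted' ⟺ mode is pulse.
(mode=steady, power=6, freq=28) — mode is steady, hence Rejected. (mode=steady, power=8, freq=25) — mode is steady, hence Rejected. (mode=pulse, power=10, freq=8) — mode is pulse, hence Accepted. (mode=steady, power=7, freq=29) — mode is steady, hence Rejected. (mode=pulse, power=11, freq=19) — mode is pulse, hence Accepted.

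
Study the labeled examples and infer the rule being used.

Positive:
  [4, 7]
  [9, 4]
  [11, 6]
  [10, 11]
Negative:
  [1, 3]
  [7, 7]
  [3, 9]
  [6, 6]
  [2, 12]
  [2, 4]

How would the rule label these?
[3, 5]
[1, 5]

Negative, Negative

The simplest hypothesis consistent with all the labels is: sum is odd.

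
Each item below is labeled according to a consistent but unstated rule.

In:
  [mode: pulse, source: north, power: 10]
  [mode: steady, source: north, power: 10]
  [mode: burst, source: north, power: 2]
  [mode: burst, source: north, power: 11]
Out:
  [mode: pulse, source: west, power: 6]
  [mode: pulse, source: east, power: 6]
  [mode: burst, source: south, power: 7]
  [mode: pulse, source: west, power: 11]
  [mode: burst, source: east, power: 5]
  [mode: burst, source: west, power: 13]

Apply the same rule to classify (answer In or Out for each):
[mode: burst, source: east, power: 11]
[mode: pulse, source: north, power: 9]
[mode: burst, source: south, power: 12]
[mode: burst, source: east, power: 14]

Out, In, Out, Out

Checking candidate rules against both groups, what survives is: source is north.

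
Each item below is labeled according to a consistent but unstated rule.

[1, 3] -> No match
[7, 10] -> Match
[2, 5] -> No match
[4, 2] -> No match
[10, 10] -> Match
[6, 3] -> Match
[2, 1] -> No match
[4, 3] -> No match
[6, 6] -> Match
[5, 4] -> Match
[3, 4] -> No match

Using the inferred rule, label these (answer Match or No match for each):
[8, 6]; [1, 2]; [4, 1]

Match, No match, No match

The rule appears to be: sum ≥ 9.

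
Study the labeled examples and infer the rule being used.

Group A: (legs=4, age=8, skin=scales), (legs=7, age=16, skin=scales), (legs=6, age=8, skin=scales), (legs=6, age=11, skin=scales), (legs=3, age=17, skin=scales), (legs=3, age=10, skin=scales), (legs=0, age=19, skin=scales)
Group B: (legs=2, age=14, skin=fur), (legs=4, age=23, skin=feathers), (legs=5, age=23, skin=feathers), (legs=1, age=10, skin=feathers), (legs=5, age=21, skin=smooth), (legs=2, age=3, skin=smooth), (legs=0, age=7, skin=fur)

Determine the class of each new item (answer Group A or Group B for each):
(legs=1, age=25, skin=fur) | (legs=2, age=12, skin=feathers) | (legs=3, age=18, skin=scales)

Group B, Group B, Group A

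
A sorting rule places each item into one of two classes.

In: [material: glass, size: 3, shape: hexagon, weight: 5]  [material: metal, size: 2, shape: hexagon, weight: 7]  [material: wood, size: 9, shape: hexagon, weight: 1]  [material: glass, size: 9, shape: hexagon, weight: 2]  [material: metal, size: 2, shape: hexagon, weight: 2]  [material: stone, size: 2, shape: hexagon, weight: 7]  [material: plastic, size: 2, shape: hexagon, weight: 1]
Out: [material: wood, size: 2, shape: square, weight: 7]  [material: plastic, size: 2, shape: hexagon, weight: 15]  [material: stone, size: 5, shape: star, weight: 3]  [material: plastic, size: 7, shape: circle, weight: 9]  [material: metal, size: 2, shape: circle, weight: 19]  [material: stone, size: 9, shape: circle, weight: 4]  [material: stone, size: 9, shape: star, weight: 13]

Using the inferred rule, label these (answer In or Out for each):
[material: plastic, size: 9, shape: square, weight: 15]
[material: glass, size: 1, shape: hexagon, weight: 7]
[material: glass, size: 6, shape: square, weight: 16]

The distinguishing property — shape is hexagon AND weight ≤ 7 — holds for all the 'In' cases and none of the 'Out' cases.
[material: plastic, size: 9, shape: square, weight: 15] — shape is square, weight = 15, hence Out.
[material: glass, size: 1, shape: hexagon, weight: 7] — shape is hexagon, weight = 7, hence In.
[material: glass, size: 6, shape: square, weight: 16] — shape is square, weight = 16, hence Out.

Out, In, Out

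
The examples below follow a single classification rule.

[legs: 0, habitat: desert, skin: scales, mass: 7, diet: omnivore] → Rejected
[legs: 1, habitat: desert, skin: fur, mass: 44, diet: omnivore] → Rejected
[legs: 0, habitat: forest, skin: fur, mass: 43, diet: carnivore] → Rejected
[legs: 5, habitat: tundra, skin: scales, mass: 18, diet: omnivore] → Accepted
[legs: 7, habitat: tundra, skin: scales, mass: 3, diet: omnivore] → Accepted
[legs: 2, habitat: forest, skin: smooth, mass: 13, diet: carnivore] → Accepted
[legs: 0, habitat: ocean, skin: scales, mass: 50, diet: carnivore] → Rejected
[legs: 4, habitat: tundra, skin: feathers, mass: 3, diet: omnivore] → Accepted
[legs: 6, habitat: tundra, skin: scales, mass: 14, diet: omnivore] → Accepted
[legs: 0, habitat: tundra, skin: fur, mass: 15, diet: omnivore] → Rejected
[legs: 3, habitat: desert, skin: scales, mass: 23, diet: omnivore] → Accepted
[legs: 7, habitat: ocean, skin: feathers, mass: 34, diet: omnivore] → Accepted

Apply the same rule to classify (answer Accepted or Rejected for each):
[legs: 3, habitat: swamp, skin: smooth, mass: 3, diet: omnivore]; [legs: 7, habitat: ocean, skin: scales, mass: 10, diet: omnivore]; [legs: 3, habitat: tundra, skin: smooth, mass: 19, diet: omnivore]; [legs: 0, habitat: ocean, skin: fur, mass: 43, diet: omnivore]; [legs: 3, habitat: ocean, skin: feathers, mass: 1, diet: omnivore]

The pattern is that an item is 'Accepted' exactly when: legs ≥ 2.

Accepted, Accepted, Accepted, Rejected, Accepted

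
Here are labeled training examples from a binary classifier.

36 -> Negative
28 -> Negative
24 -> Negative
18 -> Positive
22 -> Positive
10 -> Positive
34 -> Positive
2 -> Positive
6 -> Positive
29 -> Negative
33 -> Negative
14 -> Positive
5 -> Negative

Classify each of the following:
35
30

Negative, Positive

Rule: ≡ 2 (mod 4). This holds for each 'Positive' example and fails for each 'Negative' one.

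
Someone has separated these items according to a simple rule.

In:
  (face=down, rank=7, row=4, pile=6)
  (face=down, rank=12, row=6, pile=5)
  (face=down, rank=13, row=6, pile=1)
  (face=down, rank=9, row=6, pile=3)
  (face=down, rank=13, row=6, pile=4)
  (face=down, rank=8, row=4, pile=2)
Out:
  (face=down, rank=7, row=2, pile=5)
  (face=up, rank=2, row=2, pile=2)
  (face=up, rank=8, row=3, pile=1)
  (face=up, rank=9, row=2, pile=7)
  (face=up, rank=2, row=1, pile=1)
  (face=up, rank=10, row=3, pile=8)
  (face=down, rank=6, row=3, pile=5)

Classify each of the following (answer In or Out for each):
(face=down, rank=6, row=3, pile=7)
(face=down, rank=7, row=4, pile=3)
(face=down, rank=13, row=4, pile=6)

The rule appears to be: row ≥ 4.

Out, In, In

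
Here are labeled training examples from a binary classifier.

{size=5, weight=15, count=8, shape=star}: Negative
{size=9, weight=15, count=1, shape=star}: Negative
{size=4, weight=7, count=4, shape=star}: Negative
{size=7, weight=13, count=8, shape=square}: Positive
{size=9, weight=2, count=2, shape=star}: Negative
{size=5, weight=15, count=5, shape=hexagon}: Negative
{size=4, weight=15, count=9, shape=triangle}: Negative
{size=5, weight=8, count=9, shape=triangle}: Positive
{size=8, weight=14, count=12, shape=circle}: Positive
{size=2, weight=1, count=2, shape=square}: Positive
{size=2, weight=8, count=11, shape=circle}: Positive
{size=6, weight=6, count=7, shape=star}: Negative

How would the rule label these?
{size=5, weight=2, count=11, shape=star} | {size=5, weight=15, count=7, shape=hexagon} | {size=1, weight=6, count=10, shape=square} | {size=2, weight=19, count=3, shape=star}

The simplest hypothesis consistent with all the labels is: shape is not star AND weight ≤ 14.
Negative: {size=5, weight=2, count=11, shape=star}, since shape is star, weight = 2. Negative: {size=5, weight=15, count=7, shape=hexagon}, since shape is hexagon, weight = 15. Positive: {size=1, weight=6, count=10, shape=square}, since shape is square, weight = 6. Negative: {size=2, weight=19, count=3, shape=star}, since shape is star, weight = 19.

Negative, Negative, Positive, Negative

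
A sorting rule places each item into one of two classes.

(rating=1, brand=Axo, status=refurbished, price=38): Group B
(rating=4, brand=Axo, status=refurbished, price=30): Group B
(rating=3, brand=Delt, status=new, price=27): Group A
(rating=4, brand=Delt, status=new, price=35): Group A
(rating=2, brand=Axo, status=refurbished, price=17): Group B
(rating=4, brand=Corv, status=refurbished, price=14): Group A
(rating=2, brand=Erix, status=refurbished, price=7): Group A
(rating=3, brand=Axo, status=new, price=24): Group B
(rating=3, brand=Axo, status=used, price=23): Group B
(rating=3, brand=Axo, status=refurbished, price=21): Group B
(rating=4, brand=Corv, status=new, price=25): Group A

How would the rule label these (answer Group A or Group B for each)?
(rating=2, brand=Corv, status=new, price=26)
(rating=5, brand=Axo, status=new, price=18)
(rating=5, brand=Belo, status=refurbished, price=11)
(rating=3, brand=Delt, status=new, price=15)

Group A, Group B, Group A, Group A

The pattern is that an item is 'Group A' exactly when: brand is not Axo.
(rating=2, brand=Corv, status=new, price=26) → brand is Corv → Group A. (rating=5, brand=Axo, status=new, price=18) → brand is Axo → Group B. (rating=5, brand=Belo, status=refurbished, price=11) → brand is Belo → Group A. (rating=3, brand=Delt, status=new, price=15) → brand is Delt → Group A.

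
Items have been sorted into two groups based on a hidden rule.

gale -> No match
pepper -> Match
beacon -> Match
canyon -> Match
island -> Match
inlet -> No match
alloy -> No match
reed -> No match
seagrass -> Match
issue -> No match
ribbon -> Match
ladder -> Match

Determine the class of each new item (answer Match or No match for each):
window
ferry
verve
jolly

Match, No match, No match, No match

The classifier is using: length ≥ 6.
window: Match (length 6). ferry: No match (length 5). verve: No match (length 5). jolly: No match (length 5).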